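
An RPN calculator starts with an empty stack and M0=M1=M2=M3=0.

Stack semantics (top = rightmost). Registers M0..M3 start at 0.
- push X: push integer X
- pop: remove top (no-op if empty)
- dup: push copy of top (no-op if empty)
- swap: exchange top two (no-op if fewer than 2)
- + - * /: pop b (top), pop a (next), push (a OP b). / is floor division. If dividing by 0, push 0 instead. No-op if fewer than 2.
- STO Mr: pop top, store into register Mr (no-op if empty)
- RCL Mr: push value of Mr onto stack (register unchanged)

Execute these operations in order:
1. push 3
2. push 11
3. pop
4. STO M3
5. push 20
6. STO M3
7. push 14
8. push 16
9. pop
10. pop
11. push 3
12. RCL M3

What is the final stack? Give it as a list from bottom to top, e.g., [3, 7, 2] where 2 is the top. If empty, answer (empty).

Answer: [3, 20]

Derivation:
After op 1 (push 3): stack=[3] mem=[0,0,0,0]
After op 2 (push 11): stack=[3,11] mem=[0,0,0,0]
After op 3 (pop): stack=[3] mem=[0,0,0,0]
After op 4 (STO M3): stack=[empty] mem=[0,0,0,3]
After op 5 (push 20): stack=[20] mem=[0,0,0,3]
After op 6 (STO M3): stack=[empty] mem=[0,0,0,20]
After op 7 (push 14): stack=[14] mem=[0,0,0,20]
After op 8 (push 16): stack=[14,16] mem=[0,0,0,20]
After op 9 (pop): stack=[14] mem=[0,0,0,20]
After op 10 (pop): stack=[empty] mem=[0,0,0,20]
After op 11 (push 3): stack=[3] mem=[0,0,0,20]
After op 12 (RCL M3): stack=[3,20] mem=[0,0,0,20]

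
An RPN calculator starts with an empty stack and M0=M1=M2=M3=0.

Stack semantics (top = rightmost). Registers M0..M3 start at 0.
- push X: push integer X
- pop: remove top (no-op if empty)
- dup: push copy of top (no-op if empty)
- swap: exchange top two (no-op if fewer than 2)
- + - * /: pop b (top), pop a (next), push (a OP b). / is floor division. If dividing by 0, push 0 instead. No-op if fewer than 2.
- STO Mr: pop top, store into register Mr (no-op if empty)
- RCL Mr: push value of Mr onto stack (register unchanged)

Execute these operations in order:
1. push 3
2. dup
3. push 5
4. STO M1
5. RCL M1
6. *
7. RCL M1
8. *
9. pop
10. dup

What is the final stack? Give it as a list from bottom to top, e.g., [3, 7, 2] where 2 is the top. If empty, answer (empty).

After op 1 (push 3): stack=[3] mem=[0,0,0,0]
After op 2 (dup): stack=[3,3] mem=[0,0,0,0]
After op 3 (push 5): stack=[3,3,5] mem=[0,0,0,0]
After op 4 (STO M1): stack=[3,3] mem=[0,5,0,0]
After op 5 (RCL M1): stack=[3,3,5] mem=[0,5,0,0]
After op 6 (*): stack=[3,15] mem=[0,5,0,0]
After op 7 (RCL M1): stack=[3,15,5] mem=[0,5,0,0]
After op 8 (*): stack=[3,75] mem=[0,5,0,0]
After op 9 (pop): stack=[3] mem=[0,5,0,0]
After op 10 (dup): stack=[3,3] mem=[0,5,0,0]

Answer: [3, 3]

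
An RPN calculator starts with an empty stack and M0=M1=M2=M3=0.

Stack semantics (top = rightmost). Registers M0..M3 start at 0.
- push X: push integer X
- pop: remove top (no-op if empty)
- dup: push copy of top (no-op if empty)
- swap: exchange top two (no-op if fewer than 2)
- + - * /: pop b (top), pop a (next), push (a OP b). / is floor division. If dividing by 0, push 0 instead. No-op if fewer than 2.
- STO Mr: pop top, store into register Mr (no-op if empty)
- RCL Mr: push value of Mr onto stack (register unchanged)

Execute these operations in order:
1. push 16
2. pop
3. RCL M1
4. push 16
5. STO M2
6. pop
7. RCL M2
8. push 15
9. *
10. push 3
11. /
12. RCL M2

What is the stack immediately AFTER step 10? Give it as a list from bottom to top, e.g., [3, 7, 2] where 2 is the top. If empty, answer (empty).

After op 1 (push 16): stack=[16] mem=[0,0,0,0]
After op 2 (pop): stack=[empty] mem=[0,0,0,0]
After op 3 (RCL M1): stack=[0] mem=[0,0,0,0]
After op 4 (push 16): stack=[0,16] mem=[0,0,0,0]
After op 5 (STO M2): stack=[0] mem=[0,0,16,0]
After op 6 (pop): stack=[empty] mem=[0,0,16,0]
After op 7 (RCL M2): stack=[16] mem=[0,0,16,0]
After op 8 (push 15): stack=[16,15] mem=[0,0,16,0]
After op 9 (*): stack=[240] mem=[0,0,16,0]
After op 10 (push 3): stack=[240,3] mem=[0,0,16,0]

[240, 3]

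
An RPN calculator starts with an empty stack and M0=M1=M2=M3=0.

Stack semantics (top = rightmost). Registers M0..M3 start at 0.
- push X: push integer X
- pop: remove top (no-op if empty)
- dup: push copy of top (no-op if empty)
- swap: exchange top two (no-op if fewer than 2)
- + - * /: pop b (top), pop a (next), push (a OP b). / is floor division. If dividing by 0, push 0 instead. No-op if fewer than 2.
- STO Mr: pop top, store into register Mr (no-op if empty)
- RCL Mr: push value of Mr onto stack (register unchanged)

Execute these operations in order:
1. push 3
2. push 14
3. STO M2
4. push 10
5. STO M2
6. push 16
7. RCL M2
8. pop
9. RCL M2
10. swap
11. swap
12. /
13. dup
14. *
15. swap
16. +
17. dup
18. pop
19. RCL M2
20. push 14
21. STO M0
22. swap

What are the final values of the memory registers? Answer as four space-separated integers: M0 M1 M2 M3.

After op 1 (push 3): stack=[3] mem=[0,0,0,0]
After op 2 (push 14): stack=[3,14] mem=[0,0,0,0]
After op 3 (STO M2): stack=[3] mem=[0,0,14,0]
After op 4 (push 10): stack=[3,10] mem=[0,0,14,0]
After op 5 (STO M2): stack=[3] mem=[0,0,10,0]
After op 6 (push 16): stack=[3,16] mem=[0,0,10,0]
After op 7 (RCL M2): stack=[3,16,10] mem=[0,0,10,0]
After op 8 (pop): stack=[3,16] mem=[0,0,10,0]
After op 9 (RCL M2): stack=[3,16,10] mem=[0,0,10,0]
After op 10 (swap): stack=[3,10,16] mem=[0,0,10,0]
After op 11 (swap): stack=[3,16,10] mem=[0,0,10,0]
After op 12 (/): stack=[3,1] mem=[0,0,10,0]
After op 13 (dup): stack=[3,1,1] mem=[0,0,10,0]
After op 14 (*): stack=[3,1] mem=[0,0,10,0]
After op 15 (swap): stack=[1,3] mem=[0,0,10,0]
After op 16 (+): stack=[4] mem=[0,0,10,0]
After op 17 (dup): stack=[4,4] mem=[0,0,10,0]
After op 18 (pop): stack=[4] mem=[0,0,10,0]
After op 19 (RCL M2): stack=[4,10] mem=[0,0,10,0]
After op 20 (push 14): stack=[4,10,14] mem=[0,0,10,0]
After op 21 (STO M0): stack=[4,10] mem=[14,0,10,0]
After op 22 (swap): stack=[10,4] mem=[14,0,10,0]

Answer: 14 0 10 0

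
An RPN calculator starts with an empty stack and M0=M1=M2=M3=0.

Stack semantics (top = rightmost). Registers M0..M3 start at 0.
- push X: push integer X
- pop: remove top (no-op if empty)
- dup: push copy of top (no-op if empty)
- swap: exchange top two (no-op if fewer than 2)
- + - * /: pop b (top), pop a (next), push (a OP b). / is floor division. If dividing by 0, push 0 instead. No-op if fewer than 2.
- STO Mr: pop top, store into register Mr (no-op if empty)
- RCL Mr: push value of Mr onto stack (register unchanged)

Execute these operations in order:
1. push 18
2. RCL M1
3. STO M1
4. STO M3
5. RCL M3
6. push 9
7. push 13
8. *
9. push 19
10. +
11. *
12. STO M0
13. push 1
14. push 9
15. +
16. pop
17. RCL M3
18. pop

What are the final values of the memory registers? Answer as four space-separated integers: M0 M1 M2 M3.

After op 1 (push 18): stack=[18] mem=[0,0,0,0]
After op 2 (RCL M1): stack=[18,0] mem=[0,0,0,0]
After op 3 (STO M1): stack=[18] mem=[0,0,0,0]
After op 4 (STO M3): stack=[empty] mem=[0,0,0,18]
After op 5 (RCL M3): stack=[18] mem=[0,0,0,18]
After op 6 (push 9): stack=[18,9] mem=[0,0,0,18]
After op 7 (push 13): stack=[18,9,13] mem=[0,0,0,18]
After op 8 (*): stack=[18,117] mem=[0,0,0,18]
After op 9 (push 19): stack=[18,117,19] mem=[0,0,0,18]
After op 10 (+): stack=[18,136] mem=[0,0,0,18]
After op 11 (*): stack=[2448] mem=[0,0,0,18]
After op 12 (STO M0): stack=[empty] mem=[2448,0,0,18]
After op 13 (push 1): stack=[1] mem=[2448,0,0,18]
After op 14 (push 9): stack=[1,9] mem=[2448,0,0,18]
After op 15 (+): stack=[10] mem=[2448,0,0,18]
After op 16 (pop): stack=[empty] mem=[2448,0,0,18]
After op 17 (RCL M3): stack=[18] mem=[2448,0,0,18]
After op 18 (pop): stack=[empty] mem=[2448,0,0,18]

Answer: 2448 0 0 18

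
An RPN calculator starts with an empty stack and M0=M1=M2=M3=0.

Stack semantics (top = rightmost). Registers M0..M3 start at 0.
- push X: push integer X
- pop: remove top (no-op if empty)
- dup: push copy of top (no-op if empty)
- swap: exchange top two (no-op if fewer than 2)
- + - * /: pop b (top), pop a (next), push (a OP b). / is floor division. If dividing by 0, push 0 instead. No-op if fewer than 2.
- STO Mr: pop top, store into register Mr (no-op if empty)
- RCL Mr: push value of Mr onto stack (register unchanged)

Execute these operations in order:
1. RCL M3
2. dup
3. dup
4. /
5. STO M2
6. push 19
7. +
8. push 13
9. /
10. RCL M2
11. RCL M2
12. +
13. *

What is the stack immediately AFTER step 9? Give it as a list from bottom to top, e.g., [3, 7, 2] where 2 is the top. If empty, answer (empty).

After op 1 (RCL M3): stack=[0] mem=[0,0,0,0]
After op 2 (dup): stack=[0,0] mem=[0,0,0,0]
After op 3 (dup): stack=[0,0,0] mem=[0,0,0,0]
After op 4 (/): stack=[0,0] mem=[0,0,0,0]
After op 5 (STO M2): stack=[0] mem=[0,0,0,0]
After op 6 (push 19): stack=[0,19] mem=[0,0,0,0]
After op 7 (+): stack=[19] mem=[0,0,0,0]
After op 8 (push 13): stack=[19,13] mem=[0,0,0,0]
After op 9 (/): stack=[1] mem=[0,0,0,0]

[1]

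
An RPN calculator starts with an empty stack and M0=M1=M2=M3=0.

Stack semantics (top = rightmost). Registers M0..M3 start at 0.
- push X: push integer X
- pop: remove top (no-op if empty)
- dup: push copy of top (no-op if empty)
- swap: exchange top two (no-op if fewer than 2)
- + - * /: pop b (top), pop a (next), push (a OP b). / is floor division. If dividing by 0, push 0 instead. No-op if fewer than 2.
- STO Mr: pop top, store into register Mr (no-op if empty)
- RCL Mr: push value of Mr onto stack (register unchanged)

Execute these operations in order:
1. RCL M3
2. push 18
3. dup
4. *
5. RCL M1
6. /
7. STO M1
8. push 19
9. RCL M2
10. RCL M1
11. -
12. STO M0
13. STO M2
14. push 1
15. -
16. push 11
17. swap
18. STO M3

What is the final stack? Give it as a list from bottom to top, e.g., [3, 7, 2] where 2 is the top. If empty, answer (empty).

After op 1 (RCL M3): stack=[0] mem=[0,0,0,0]
After op 2 (push 18): stack=[0,18] mem=[0,0,0,0]
After op 3 (dup): stack=[0,18,18] mem=[0,0,0,0]
After op 4 (*): stack=[0,324] mem=[0,0,0,0]
After op 5 (RCL M1): stack=[0,324,0] mem=[0,0,0,0]
After op 6 (/): stack=[0,0] mem=[0,0,0,0]
After op 7 (STO M1): stack=[0] mem=[0,0,0,0]
After op 8 (push 19): stack=[0,19] mem=[0,0,0,0]
After op 9 (RCL M2): stack=[0,19,0] mem=[0,0,0,0]
After op 10 (RCL M1): stack=[0,19,0,0] mem=[0,0,0,0]
After op 11 (-): stack=[0,19,0] mem=[0,0,0,0]
After op 12 (STO M0): stack=[0,19] mem=[0,0,0,0]
After op 13 (STO M2): stack=[0] mem=[0,0,19,0]
After op 14 (push 1): stack=[0,1] mem=[0,0,19,0]
After op 15 (-): stack=[-1] mem=[0,0,19,0]
After op 16 (push 11): stack=[-1,11] mem=[0,0,19,0]
After op 17 (swap): stack=[11,-1] mem=[0,0,19,0]
After op 18 (STO M3): stack=[11] mem=[0,0,19,-1]

Answer: [11]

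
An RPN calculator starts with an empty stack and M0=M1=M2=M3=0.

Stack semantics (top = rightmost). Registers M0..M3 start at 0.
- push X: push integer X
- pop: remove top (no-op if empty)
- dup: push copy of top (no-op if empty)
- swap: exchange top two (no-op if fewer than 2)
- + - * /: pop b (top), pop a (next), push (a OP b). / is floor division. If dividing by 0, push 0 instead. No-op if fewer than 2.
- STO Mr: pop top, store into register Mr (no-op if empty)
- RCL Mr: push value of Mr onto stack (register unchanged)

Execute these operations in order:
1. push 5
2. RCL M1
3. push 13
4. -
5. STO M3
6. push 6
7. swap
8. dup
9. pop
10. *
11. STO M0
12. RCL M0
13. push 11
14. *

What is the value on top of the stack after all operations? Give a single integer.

Answer: 330

Derivation:
After op 1 (push 5): stack=[5] mem=[0,0,0,0]
After op 2 (RCL M1): stack=[5,0] mem=[0,0,0,0]
After op 3 (push 13): stack=[5,0,13] mem=[0,0,0,0]
After op 4 (-): stack=[5,-13] mem=[0,0,0,0]
After op 5 (STO M3): stack=[5] mem=[0,0,0,-13]
After op 6 (push 6): stack=[5,6] mem=[0,0,0,-13]
After op 7 (swap): stack=[6,5] mem=[0,0,0,-13]
After op 8 (dup): stack=[6,5,5] mem=[0,0,0,-13]
After op 9 (pop): stack=[6,5] mem=[0,0,0,-13]
After op 10 (*): stack=[30] mem=[0,0,0,-13]
After op 11 (STO M0): stack=[empty] mem=[30,0,0,-13]
After op 12 (RCL M0): stack=[30] mem=[30,0,0,-13]
After op 13 (push 11): stack=[30,11] mem=[30,0,0,-13]
After op 14 (*): stack=[330] mem=[30,0,0,-13]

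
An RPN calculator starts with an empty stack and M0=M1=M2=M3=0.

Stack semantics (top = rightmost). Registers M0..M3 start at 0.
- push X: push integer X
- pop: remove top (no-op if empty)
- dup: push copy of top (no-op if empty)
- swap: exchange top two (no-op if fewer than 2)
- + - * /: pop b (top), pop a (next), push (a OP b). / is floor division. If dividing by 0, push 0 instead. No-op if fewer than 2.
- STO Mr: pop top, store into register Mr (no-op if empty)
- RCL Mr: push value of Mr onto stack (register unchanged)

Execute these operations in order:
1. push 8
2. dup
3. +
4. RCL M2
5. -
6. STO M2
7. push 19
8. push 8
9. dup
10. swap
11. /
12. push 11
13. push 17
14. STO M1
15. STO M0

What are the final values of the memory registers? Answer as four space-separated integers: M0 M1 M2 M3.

Answer: 11 17 16 0

Derivation:
After op 1 (push 8): stack=[8] mem=[0,0,0,0]
After op 2 (dup): stack=[8,8] mem=[0,0,0,0]
After op 3 (+): stack=[16] mem=[0,0,0,0]
After op 4 (RCL M2): stack=[16,0] mem=[0,0,0,0]
After op 5 (-): stack=[16] mem=[0,0,0,0]
After op 6 (STO M2): stack=[empty] mem=[0,0,16,0]
After op 7 (push 19): stack=[19] mem=[0,0,16,0]
After op 8 (push 8): stack=[19,8] mem=[0,0,16,0]
After op 9 (dup): stack=[19,8,8] mem=[0,0,16,0]
After op 10 (swap): stack=[19,8,8] mem=[0,0,16,0]
After op 11 (/): stack=[19,1] mem=[0,0,16,0]
After op 12 (push 11): stack=[19,1,11] mem=[0,0,16,0]
After op 13 (push 17): stack=[19,1,11,17] mem=[0,0,16,0]
After op 14 (STO M1): stack=[19,1,11] mem=[0,17,16,0]
After op 15 (STO M0): stack=[19,1] mem=[11,17,16,0]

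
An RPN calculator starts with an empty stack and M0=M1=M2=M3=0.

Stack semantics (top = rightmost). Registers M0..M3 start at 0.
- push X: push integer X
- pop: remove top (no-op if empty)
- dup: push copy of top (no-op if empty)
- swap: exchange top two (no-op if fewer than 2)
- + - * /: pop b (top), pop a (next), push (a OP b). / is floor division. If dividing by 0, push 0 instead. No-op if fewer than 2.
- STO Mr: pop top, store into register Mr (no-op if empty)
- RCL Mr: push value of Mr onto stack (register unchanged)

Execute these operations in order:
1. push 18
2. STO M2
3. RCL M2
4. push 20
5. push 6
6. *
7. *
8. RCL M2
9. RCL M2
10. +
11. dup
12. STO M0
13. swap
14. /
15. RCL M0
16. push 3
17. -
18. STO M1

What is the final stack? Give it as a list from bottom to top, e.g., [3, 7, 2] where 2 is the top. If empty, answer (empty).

After op 1 (push 18): stack=[18] mem=[0,0,0,0]
After op 2 (STO M2): stack=[empty] mem=[0,0,18,0]
After op 3 (RCL M2): stack=[18] mem=[0,0,18,0]
After op 4 (push 20): stack=[18,20] mem=[0,0,18,0]
After op 5 (push 6): stack=[18,20,6] mem=[0,0,18,0]
After op 6 (*): stack=[18,120] mem=[0,0,18,0]
After op 7 (*): stack=[2160] mem=[0,0,18,0]
After op 8 (RCL M2): stack=[2160,18] mem=[0,0,18,0]
After op 9 (RCL M2): stack=[2160,18,18] mem=[0,0,18,0]
After op 10 (+): stack=[2160,36] mem=[0,0,18,0]
After op 11 (dup): stack=[2160,36,36] mem=[0,0,18,0]
After op 12 (STO M0): stack=[2160,36] mem=[36,0,18,0]
After op 13 (swap): stack=[36,2160] mem=[36,0,18,0]
After op 14 (/): stack=[0] mem=[36,0,18,0]
After op 15 (RCL M0): stack=[0,36] mem=[36,0,18,0]
After op 16 (push 3): stack=[0,36,3] mem=[36,0,18,0]
After op 17 (-): stack=[0,33] mem=[36,0,18,0]
After op 18 (STO M1): stack=[0] mem=[36,33,18,0]

Answer: [0]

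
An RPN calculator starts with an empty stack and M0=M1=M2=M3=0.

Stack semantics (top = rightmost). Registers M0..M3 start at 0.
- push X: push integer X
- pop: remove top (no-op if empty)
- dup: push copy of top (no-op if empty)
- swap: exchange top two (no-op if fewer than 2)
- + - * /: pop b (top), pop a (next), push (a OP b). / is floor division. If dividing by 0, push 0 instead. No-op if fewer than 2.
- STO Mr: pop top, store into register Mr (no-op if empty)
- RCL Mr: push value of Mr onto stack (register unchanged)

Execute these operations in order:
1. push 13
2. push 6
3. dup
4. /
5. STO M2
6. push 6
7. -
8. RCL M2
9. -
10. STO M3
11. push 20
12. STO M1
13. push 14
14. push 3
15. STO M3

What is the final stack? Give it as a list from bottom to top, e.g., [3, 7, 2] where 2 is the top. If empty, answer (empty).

Answer: [14]

Derivation:
After op 1 (push 13): stack=[13] mem=[0,0,0,0]
After op 2 (push 6): stack=[13,6] mem=[0,0,0,0]
After op 3 (dup): stack=[13,6,6] mem=[0,0,0,0]
After op 4 (/): stack=[13,1] mem=[0,0,0,0]
After op 5 (STO M2): stack=[13] mem=[0,0,1,0]
After op 6 (push 6): stack=[13,6] mem=[0,0,1,0]
After op 7 (-): stack=[7] mem=[0,0,1,0]
After op 8 (RCL M2): stack=[7,1] mem=[0,0,1,0]
After op 9 (-): stack=[6] mem=[0,0,1,0]
After op 10 (STO M3): stack=[empty] mem=[0,0,1,6]
After op 11 (push 20): stack=[20] mem=[0,0,1,6]
After op 12 (STO M1): stack=[empty] mem=[0,20,1,6]
After op 13 (push 14): stack=[14] mem=[0,20,1,6]
After op 14 (push 3): stack=[14,3] mem=[0,20,1,6]
After op 15 (STO M3): stack=[14] mem=[0,20,1,3]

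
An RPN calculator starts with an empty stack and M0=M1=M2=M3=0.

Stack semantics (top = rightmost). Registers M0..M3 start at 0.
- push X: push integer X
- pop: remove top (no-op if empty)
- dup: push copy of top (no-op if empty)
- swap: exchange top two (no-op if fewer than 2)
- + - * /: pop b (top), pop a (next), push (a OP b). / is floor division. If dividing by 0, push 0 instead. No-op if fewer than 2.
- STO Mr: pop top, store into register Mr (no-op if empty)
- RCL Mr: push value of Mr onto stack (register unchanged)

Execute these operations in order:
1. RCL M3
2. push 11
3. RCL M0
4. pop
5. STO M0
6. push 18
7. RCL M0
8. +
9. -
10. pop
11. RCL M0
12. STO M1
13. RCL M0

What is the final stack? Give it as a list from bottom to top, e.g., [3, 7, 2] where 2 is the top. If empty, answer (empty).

Answer: [11]

Derivation:
After op 1 (RCL M3): stack=[0] mem=[0,0,0,0]
After op 2 (push 11): stack=[0,11] mem=[0,0,0,0]
After op 3 (RCL M0): stack=[0,11,0] mem=[0,0,0,0]
After op 4 (pop): stack=[0,11] mem=[0,0,0,0]
After op 5 (STO M0): stack=[0] mem=[11,0,0,0]
After op 6 (push 18): stack=[0,18] mem=[11,0,0,0]
After op 7 (RCL M0): stack=[0,18,11] mem=[11,0,0,0]
After op 8 (+): stack=[0,29] mem=[11,0,0,0]
After op 9 (-): stack=[-29] mem=[11,0,0,0]
After op 10 (pop): stack=[empty] mem=[11,0,0,0]
After op 11 (RCL M0): stack=[11] mem=[11,0,0,0]
After op 12 (STO M1): stack=[empty] mem=[11,11,0,0]
After op 13 (RCL M0): stack=[11] mem=[11,11,0,0]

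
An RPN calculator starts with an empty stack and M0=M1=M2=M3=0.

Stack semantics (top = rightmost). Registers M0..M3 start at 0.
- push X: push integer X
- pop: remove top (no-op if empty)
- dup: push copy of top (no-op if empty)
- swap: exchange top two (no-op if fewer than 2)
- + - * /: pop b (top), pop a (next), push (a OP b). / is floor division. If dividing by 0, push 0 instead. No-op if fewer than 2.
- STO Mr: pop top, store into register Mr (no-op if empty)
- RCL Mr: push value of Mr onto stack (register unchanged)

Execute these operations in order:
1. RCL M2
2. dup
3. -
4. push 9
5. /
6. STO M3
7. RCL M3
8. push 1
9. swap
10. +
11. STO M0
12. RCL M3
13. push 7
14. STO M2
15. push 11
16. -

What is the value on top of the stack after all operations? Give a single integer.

Answer: -11

Derivation:
After op 1 (RCL M2): stack=[0] mem=[0,0,0,0]
After op 2 (dup): stack=[0,0] mem=[0,0,0,0]
After op 3 (-): stack=[0] mem=[0,0,0,0]
After op 4 (push 9): stack=[0,9] mem=[0,0,0,0]
After op 5 (/): stack=[0] mem=[0,0,0,0]
After op 6 (STO M3): stack=[empty] mem=[0,0,0,0]
After op 7 (RCL M3): stack=[0] mem=[0,0,0,0]
After op 8 (push 1): stack=[0,1] mem=[0,0,0,0]
After op 9 (swap): stack=[1,0] mem=[0,0,0,0]
After op 10 (+): stack=[1] mem=[0,0,0,0]
After op 11 (STO M0): stack=[empty] mem=[1,0,0,0]
After op 12 (RCL M3): stack=[0] mem=[1,0,0,0]
After op 13 (push 7): stack=[0,7] mem=[1,0,0,0]
After op 14 (STO M2): stack=[0] mem=[1,0,7,0]
After op 15 (push 11): stack=[0,11] mem=[1,0,7,0]
After op 16 (-): stack=[-11] mem=[1,0,7,0]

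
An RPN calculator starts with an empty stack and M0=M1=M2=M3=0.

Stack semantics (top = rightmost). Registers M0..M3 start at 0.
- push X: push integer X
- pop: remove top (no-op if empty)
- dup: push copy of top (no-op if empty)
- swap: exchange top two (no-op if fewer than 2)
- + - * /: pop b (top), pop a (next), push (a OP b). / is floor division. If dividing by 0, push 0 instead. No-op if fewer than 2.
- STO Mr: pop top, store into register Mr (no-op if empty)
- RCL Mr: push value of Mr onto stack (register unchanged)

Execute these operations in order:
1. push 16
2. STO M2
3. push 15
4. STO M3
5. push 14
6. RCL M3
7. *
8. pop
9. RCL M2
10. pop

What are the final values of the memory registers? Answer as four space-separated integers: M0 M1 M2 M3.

After op 1 (push 16): stack=[16] mem=[0,0,0,0]
After op 2 (STO M2): stack=[empty] mem=[0,0,16,0]
After op 3 (push 15): stack=[15] mem=[0,0,16,0]
After op 4 (STO M3): stack=[empty] mem=[0,0,16,15]
After op 5 (push 14): stack=[14] mem=[0,0,16,15]
After op 6 (RCL M3): stack=[14,15] mem=[0,0,16,15]
After op 7 (*): stack=[210] mem=[0,0,16,15]
After op 8 (pop): stack=[empty] mem=[0,0,16,15]
After op 9 (RCL M2): stack=[16] mem=[0,0,16,15]
After op 10 (pop): stack=[empty] mem=[0,0,16,15]

Answer: 0 0 16 15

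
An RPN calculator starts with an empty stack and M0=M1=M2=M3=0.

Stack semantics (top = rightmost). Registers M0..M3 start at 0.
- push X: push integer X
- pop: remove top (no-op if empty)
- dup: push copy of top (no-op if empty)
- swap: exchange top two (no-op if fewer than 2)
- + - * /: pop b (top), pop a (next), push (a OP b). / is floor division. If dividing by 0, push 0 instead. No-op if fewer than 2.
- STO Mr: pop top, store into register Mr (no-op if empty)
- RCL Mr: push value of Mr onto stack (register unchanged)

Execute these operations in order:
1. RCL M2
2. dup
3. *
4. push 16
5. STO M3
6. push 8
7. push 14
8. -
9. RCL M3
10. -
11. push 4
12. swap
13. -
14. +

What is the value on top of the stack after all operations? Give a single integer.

After op 1 (RCL M2): stack=[0] mem=[0,0,0,0]
After op 2 (dup): stack=[0,0] mem=[0,0,0,0]
After op 3 (*): stack=[0] mem=[0,0,0,0]
After op 4 (push 16): stack=[0,16] mem=[0,0,0,0]
After op 5 (STO M3): stack=[0] mem=[0,0,0,16]
After op 6 (push 8): stack=[0,8] mem=[0,0,0,16]
After op 7 (push 14): stack=[0,8,14] mem=[0,0,0,16]
After op 8 (-): stack=[0,-6] mem=[0,0,0,16]
After op 9 (RCL M3): stack=[0,-6,16] mem=[0,0,0,16]
After op 10 (-): stack=[0,-22] mem=[0,0,0,16]
After op 11 (push 4): stack=[0,-22,4] mem=[0,0,0,16]
After op 12 (swap): stack=[0,4,-22] mem=[0,0,0,16]
After op 13 (-): stack=[0,26] mem=[0,0,0,16]
After op 14 (+): stack=[26] mem=[0,0,0,16]

Answer: 26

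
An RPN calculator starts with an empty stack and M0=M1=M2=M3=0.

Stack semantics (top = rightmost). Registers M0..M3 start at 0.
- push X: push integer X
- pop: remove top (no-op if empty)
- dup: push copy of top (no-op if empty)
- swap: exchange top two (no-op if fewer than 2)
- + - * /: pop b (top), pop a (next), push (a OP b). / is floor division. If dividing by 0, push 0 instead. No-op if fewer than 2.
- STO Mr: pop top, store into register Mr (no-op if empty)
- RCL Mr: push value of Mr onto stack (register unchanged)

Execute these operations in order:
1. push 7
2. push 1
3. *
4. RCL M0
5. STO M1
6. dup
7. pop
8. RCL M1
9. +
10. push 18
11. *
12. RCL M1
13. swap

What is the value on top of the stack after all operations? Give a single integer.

After op 1 (push 7): stack=[7] mem=[0,0,0,0]
After op 2 (push 1): stack=[7,1] mem=[0,0,0,0]
After op 3 (*): stack=[7] mem=[0,0,0,0]
After op 4 (RCL M0): stack=[7,0] mem=[0,0,0,0]
After op 5 (STO M1): stack=[7] mem=[0,0,0,0]
After op 6 (dup): stack=[7,7] mem=[0,0,0,0]
After op 7 (pop): stack=[7] mem=[0,0,0,0]
After op 8 (RCL M1): stack=[7,0] mem=[0,0,0,0]
After op 9 (+): stack=[7] mem=[0,0,0,0]
After op 10 (push 18): stack=[7,18] mem=[0,0,0,0]
After op 11 (*): stack=[126] mem=[0,0,0,0]
After op 12 (RCL M1): stack=[126,0] mem=[0,0,0,0]
After op 13 (swap): stack=[0,126] mem=[0,0,0,0]

Answer: 126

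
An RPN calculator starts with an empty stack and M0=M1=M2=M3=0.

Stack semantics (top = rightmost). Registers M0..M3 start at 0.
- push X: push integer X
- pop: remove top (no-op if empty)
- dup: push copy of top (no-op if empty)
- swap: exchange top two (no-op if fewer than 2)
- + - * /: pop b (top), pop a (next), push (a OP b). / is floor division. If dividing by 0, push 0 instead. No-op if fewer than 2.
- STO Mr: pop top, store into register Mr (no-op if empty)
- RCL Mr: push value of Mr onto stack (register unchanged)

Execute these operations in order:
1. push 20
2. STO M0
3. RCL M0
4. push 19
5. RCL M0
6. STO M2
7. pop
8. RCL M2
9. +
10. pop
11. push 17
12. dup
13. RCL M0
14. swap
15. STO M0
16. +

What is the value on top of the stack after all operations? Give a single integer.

Answer: 37

Derivation:
After op 1 (push 20): stack=[20] mem=[0,0,0,0]
After op 2 (STO M0): stack=[empty] mem=[20,0,0,0]
After op 3 (RCL M0): stack=[20] mem=[20,0,0,0]
After op 4 (push 19): stack=[20,19] mem=[20,0,0,0]
After op 5 (RCL M0): stack=[20,19,20] mem=[20,0,0,0]
After op 6 (STO M2): stack=[20,19] mem=[20,0,20,0]
After op 7 (pop): stack=[20] mem=[20,0,20,0]
After op 8 (RCL M2): stack=[20,20] mem=[20,0,20,0]
After op 9 (+): stack=[40] mem=[20,0,20,0]
After op 10 (pop): stack=[empty] mem=[20,0,20,0]
After op 11 (push 17): stack=[17] mem=[20,0,20,0]
After op 12 (dup): stack=[17,17] mem=[20,0,20,0]
After op 13 (RCL M0): stack=[17,17,20] mem=[20,0,20,0]
After op 14 (swap): stack=[17,20,17] mem=[20,0,20,0]
After op 15 (STO M0): stack=[17,20] mem=[17,0,20,0]
After op 16 (+): stack=[37] mem=[17,0,20,0]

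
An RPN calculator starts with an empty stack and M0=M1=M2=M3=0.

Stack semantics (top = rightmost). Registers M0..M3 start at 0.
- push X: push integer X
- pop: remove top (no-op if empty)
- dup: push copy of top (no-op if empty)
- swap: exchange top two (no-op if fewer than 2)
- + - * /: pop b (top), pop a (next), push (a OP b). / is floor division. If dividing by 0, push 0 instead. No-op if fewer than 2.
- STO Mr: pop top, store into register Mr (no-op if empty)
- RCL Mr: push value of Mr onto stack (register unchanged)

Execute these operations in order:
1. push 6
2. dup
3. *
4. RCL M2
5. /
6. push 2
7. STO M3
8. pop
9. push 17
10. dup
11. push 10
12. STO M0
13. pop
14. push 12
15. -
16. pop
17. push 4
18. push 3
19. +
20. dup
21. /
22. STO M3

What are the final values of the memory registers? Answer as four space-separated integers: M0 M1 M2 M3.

Answer: 10 0 0 1

Derivation:
After op 1 (push 6): stack=[6] mem=[0,0,0,0]
After op 2 (dup): stack=[6,6] mem=[0,0,0,0]
After op 3 (*): stack=[36] mem=[0,0,0,0]
After op 4 (RCL M2): stack=[36,0] mem=[0,0,0,0]
After op 5 (/): stack=[0] mem=[0,0,0,0]
After op 6 (push 2): stack=[0,2] mem=[0,0,0,0]
After op 7 (STO M3): stack=[0] mem=[0,0,0,2]
After op 8 (pop): stack=[empty] mem=[0,0,0,2]
After op 9 (push 17): stack=[17] mem=[0,0,0,2]
After op 10 (dup): stack=[17,17] mem=[0,0,0,2]
After op 11 (push 10): stack=[17,17,10] mem=[0,0,0,2]
After op 12 (STO M0): stack=[17,17] mem=[10,0,0,2]
After op 13 (pop): stack=[17] mem=[10,0,0,2]
After op 14 (push 12): stack=[17,12] mem=[10,0,0,2]
After op 15 (-): stack=[5] mem=[10,0,0,2]
After op 16 (pop): stack=[empty] mem=[10,0,0,2]
After op 17 (push 4): stack=[4] mem=[10,0,0,2]
After op 18 (push 3): stack=[4,3] mem=[10,0,0,2]
After op 19 (+): stack=[7] mem=[10,0,0,2]
After op 20 (dup): stack=[7,7] mem=[10,0,0,2]
After op 21 (/): stack=[1] mem=[10,0,0,2]
After op 22 (STO M3): stack=[empty] mem=[10,0,0,1]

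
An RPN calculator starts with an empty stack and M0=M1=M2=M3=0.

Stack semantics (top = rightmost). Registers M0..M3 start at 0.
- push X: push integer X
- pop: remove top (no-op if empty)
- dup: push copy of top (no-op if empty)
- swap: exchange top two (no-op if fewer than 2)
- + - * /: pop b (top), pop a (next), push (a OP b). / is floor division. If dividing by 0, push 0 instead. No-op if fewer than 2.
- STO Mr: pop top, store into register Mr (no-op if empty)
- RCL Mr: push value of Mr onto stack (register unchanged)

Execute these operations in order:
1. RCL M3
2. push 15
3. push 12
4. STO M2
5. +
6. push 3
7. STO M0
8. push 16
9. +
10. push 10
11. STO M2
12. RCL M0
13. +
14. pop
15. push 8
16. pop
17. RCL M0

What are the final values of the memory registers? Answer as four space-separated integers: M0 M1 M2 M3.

After op 1 (RCL M3): stack=[0] mem=[0,0,0,0]
After op 2 (push 15): stack=[0,15] mem=[0,0,0,0]
After op 3 (push 12): stack=[0,15,12] mem=[0,0,0,0]
After op 4 (STO M2): stack=[0,15] mem=[0,0,12,0]
After op 5 (+): stack=[15] mem=[0,0,12,0]
After op 6 (push 3): stack=[15,3] mem=[0,0,12,0]
After op 7 (STO M0): stack=[15] mem=[3,0,12,0]
After op 8 (push 16): stack=[15,16] mem=[3,0,12,0]
After op 9 (+): stack=[31] mem=[3,0,12,0]
After op 10 (push 10): stack=[31,10] mem=[3,0,12,0]
After op 11 (STO M2): stack=[31] mem=[3,0,10,0]
After op 12 (RCL M0): stack=[31,3] mem=[3,0,10,0]
After op 13 (+): stack=[34] mem=[3,0,10,0]
After op 14 (pop): stack=[empty] mem=[3,0,10,0]
After op 15 (push 8): stack=[8] mem=[3,0,10,0]
After op 16 (pop): stack=[empty] mem=[3,0,10,0]
After op 17 (RCL M0): stack=[3] mem=[3,0,10,0]

Answer: 3 0 10 0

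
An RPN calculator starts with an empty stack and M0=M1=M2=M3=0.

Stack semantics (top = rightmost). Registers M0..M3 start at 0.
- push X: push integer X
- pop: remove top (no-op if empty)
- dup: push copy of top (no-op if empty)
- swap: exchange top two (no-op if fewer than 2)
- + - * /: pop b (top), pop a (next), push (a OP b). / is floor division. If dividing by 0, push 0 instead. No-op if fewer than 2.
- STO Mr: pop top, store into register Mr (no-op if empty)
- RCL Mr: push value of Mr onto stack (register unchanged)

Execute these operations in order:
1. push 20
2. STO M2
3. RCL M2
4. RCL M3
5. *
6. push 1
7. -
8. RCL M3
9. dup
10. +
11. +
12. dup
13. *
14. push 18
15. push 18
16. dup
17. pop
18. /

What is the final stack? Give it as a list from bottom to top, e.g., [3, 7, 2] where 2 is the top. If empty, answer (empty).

After op 1 (push 20): stack=[20] mem=[0,0,0,0]
After op 2 (STO M2): stack=[empty] mem=[0,0,20,0]
After op 3 (RCL M2): stack=[20] mem=[0,0,20,0]
After op 4 (RCL M3): stack=[20,0] mem=[0,0,20,0]
After op 5 (*): stack=[0] mem=[0,0,20,0]
After op 6 (push 1): stack=[0,1] mem=[0,0,20,0]
After op 7 (-): stack=[-1] mem=[0,0,20,0]
After op 8 (RCL M3): stack=[-1,0] mem=[0,0,20,0]
After op 9 (dup): stack=[-1,0,0] mem=[0,0,20,0]
After op 10 (+): stack=[-1,0] mem=[0,0,20,0]
After op 11 (+): stack=[-1] mem=[0,0,20,0]
After op 12 (dup): stack=[-1,-1] mem=[0,0,20,0]
After op 13 (*): stack=[1] mem=[0,0,20,0]
After op 14 (push 18): stack=[1,18] mem=[0,0,20,0]
After op 15 (push 18): stack=[1,18,18] mem=[0,0,20,0]
After op 16 (dup): stack=[1,18,18,18] mem=[0,0,20,0]
After op 17 (pop): stack=[1,18,18] mem=[0,0,20,0]
After op 18 (/): stack=[1,1] mem=[0,0,20,0]

Answer: [1, 1]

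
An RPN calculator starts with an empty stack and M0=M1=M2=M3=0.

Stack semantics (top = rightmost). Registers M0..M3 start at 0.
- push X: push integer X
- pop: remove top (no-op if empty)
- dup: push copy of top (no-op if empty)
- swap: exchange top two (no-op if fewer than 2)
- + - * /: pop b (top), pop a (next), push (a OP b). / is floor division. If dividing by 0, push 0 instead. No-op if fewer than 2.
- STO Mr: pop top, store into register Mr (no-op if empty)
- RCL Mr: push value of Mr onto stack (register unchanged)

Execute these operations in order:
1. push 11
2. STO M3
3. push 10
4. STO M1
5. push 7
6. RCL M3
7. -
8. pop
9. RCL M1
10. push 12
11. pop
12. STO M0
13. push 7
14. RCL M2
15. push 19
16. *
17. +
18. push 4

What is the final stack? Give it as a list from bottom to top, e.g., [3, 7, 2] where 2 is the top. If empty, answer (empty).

After op 1 (push 11): stack=[11] mem=[0,0,0,0]
After op 2 (STO M3): stack=[empty] mem=[0,0,0,11]
After op 3 (push 10): stack=[10] mem=[0,0,0,11]
After op 4 (STO M1): stack=[empty] mem=[0,10,0,11]
After op 5 (push 7): stack=[7] mem=[0,10,0,11]
After op 6 (RCL M3): stack=[7,11] mem=[0,10,0,11]
After op 7 (-): stack=[-4] mem=[0,10,0,11]
After op 8 (pop): stack=[empty] mem=[0,10,0,11]
After op 9 (RCL M1): stack=[10] mem=[0,10,0,11]
After op 10 (push 12): stack=[10,12] mem=[0,10,0,11]
After op 11 (pop): stack=[10] mem=[0,10,0,11]
After op 12 (STO M0): stack=[empty] mem=[10,10,0,11]
After op 13 (push 7): stack=[7] mem=[10,10,0,11]
After op 14 (RCL M2): stack=[7,0] mem=[10,10,0,11]
After op 15 (push 19): stack=[7,0,19] mem=[10,10,0,11]
After op 16 (*): stack=[7,0] mem=[10,10,0,11]
After op 17 (+): stack=[7] mem=[10,10,0,11]
After op 18 (push 4): stack=[7,4] mem=[10,10,0,11]

Answer: [7, 4]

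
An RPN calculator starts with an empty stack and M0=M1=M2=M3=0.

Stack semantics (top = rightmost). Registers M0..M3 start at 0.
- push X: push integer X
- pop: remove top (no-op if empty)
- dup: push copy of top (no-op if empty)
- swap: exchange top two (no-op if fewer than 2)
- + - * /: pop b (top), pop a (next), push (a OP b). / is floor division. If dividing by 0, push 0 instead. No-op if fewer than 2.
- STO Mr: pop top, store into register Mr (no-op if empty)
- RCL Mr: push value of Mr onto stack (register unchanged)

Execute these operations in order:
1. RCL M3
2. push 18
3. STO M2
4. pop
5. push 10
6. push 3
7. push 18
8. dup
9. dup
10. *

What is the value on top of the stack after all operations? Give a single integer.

After op 1 (RCL M3): stack=[0] mem=[0,0,0,0]
After op 2 (push 18): stack=[0,18] mem=[0,0,0,0]
After op 3 (STO M2): stack=[0] mem=[0,0,18,0]
After op 4 (pop): stack=[empty] mem=[0,0,18,0]
After op 5 (push 10): stack=[10] mem=[0,0,18,0]
After op 6 (push 3): stack=[10,3] mem=[0,0,18,0]
After op 7 (push 18): stack=[10,3,18] mem=[0,0,18,0]
After op 8 (dup): stack=[10,3,18,18] mem=[0,0,18,0]
After op 9 (dup): stack=[10,3,18,18,18] mem=[0,0,18,0]
After op 10 (*): stack=[10,3,18,324] mem=[0,0,18,0]

Answer: 324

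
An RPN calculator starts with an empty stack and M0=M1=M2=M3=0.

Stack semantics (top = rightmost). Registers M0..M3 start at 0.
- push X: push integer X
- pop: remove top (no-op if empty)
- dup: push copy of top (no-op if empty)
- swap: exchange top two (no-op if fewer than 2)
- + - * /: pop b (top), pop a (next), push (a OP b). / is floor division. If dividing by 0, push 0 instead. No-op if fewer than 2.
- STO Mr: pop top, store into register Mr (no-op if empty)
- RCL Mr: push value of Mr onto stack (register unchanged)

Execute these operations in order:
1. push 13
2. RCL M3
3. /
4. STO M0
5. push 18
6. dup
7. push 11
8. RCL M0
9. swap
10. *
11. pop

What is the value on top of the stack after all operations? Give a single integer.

Answer: 18

Derivation:
After op 1 (push 13): stack=[13] mem=[0,0,0,0]
After op 2 (RCL M3): stack=[13,0] mem=[0,0,0,0]
After op 3 (/): stack=[0] mem=[0,0,0,0]
After op 4 (STO M0): stack=[empty] mem=[0,0,0,0]
After op 5 (push 18): stack=[18] mem=[0,0,0,0]
After op 6 (dup): stack=[18,18] mem=[0,0,0,0]
After op 7 (push 11): stack=[18,18,11] mem=[0,0,0,0]
After op 8 (RCL M0): stack=[18,18,11,0] mem=[0,0,0,0]
After op 9 (swap): stack=[18,18,0,11] mem=[0,0,0,0]
After op 10 (*): stack=[18,18,0] mem=[0,0,0,0]
After op 11 (pop): stack=[18,18] mem=[0,0,0,0]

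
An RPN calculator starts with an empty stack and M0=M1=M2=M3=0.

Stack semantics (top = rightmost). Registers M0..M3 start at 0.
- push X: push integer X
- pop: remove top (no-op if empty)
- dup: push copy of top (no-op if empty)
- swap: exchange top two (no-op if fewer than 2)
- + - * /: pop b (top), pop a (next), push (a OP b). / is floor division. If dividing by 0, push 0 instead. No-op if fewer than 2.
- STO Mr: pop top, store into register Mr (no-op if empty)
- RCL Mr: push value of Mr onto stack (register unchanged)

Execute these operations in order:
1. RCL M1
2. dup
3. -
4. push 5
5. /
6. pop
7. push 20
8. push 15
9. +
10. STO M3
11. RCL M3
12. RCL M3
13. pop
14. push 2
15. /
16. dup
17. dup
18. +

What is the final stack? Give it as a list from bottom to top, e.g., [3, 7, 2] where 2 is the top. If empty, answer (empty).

Answer: [17, 34]

Derivation:
After op 1 (RCL M1): stack=[0] mem=[0,0,0,0]
After op 2 (dup): stack=[0,0] mem=[0,0,0,0]
After op 3 (-): stack=[0] mem=[0,0,0,0]
After op 4 (push 5): stack=[0,5] mem=[0,0,0,0]
After op 5 (/): stack=[0] mem=[0,0,0,0]
After op 6 (pop): stack=[empty] mem=[0,0,0,0]
After op 7 (push 20): stack=[20] mem=[0,0,0,0]
After op 8 (push 15): stack=[20,15] mem=[0,0,0,0]
After op 9 (+): stack=[35] mem=[0,0,0,0]
After op 10 (STO M3): stack=[empty] mem=[0,0,0,35]
After op 11 (RCL M3): stack=[35] mem=[0,0,0,35]
After op 12 (RCL M3): stack=[35,35] mem=[0,0,0,35]
After op 13 (pop): stack=[35] mem=[0,0,0,35]
After op 14 (push 2): stack=[35,2] mem=[0,0,0,35]
After op 15 (/): stack=[17] mem=[0,0,0,35]
After op 16 (dup): stack=[17,17] mem=[0,0,0,35]
After op 17 (dup): stack=[17,17,17] mem=[0,0,0,35]
After op 18 (+): stack=[17,34] mem=[0,0,0,35]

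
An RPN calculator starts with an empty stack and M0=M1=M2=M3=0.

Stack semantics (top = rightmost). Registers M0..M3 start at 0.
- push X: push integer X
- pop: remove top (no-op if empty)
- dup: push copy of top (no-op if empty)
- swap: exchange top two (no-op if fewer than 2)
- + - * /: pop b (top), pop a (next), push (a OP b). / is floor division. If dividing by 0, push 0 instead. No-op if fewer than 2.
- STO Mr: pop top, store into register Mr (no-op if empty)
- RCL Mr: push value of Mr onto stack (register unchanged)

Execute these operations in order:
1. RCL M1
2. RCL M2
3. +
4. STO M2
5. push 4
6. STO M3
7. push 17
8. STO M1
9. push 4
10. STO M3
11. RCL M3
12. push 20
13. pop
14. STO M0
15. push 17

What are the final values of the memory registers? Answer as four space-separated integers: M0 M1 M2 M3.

Answer: 4 17 0 4

Derivation:
After op 1 (RCL M1): stack=[0] mem=[0,0,0,0]
After op 2 (RCL M2): stack=[0,0] mem=[0,0,0,0]
After op 3 (+): stack=[0] mem=[0,0,0,0]
After op 4 (STO M2): stack=[empty] mem=[0,0,0,0]
After op 5 (push 4): stack=[4] mem=[0,0,0,0]
After op 6 (STO M3): stack=[empty] mem=[0,0,0,4]
After op 7 (push 17): stack=[17] mem=[0,0,0,4]
After op 8 (STO M1): stack=[empty] mem=[0,17,0,4]
After op 9 (push 4): stack=[4] mem=[0,17,0,4]
After op 10 (STO M3): stack=[empty] mem=[0,17,0,4]
After op 11 (RCL M3): stack=[4] mem=[0,17,0,4]
After op 12 (push 20): stack=[4,20] mem=[0,17,0,4]
After op 13 (pop): stack=[4] mem=[0,17,0,4]
After op 14 (STO M0): stack=[empty] mem=[4,17,0,4]
After op 15 (push 17): stack=[17] mem=[4,17,0,4]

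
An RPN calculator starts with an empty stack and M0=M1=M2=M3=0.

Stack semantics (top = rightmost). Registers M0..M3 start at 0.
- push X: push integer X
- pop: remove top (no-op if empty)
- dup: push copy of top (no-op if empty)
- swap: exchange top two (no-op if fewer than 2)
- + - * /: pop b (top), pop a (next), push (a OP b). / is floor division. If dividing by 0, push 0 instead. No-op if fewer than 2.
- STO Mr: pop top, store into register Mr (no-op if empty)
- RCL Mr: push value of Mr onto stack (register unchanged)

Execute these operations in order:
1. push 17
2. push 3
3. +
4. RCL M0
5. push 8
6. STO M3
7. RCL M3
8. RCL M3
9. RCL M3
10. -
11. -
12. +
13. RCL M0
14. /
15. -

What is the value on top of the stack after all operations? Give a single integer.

After op 1 (push 17): stack=[17] mem=[0,0,0,0]
After op 2 (push 3): stack=[17,3] mem=[0,0,0,0]
After op 3 (+): stack=[20] mem=[0,0,0,0]
After op 4 (RCL M0): stack=[20,0] mem=[0,0,0,0]
After op 5 (push 8): stack=[20,0,8] mem=[0,0,0,0]
After op 6 (STO M3): stack=[20,0] mem=[0,0,0,8]
After op 7 (RCL M3): stack=[20,0,8] mem=[0,0,0,8]
After op 8 (RCL M3): stack=[20,0,8,8] mem=[0,0,0,8]
After op 9 (RCL M3): stack=[20,0,8,8,8] mem=[0,0,0,8]
After op 10 (-): stack=[20,0,8,0] mem=[0,0,0,8]
After op 11 (-): stack=[20,0,8] mem=[0,0,0,8]
After op 12 (+): stack=[20,8] mem=[0,0,0,8]
After op 13 (RCL M0): stack=[20,8,0] mem=[0,0,0,8]
After op 14 (/): stack=[20,0] mem=[0,0,0,8]
After op 15 (-): stack=[20] mem=[0,0,0,8]

Answer: 20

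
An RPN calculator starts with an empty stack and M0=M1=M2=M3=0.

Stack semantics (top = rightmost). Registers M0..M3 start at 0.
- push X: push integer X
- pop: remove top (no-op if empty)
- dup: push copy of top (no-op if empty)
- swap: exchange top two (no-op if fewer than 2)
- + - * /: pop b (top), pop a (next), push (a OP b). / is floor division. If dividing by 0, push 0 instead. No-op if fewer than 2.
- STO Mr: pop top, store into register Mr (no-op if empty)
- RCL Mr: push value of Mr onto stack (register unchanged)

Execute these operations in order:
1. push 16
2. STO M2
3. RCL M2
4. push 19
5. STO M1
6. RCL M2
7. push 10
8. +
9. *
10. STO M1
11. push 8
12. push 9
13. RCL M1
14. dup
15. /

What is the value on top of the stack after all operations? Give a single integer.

After op 1 (push 16): stack=[16] mem=[0,0,0,0]
After op 2 (STO M2): stack=[empty] mem=[0,0,16,0]
After op 3 (RCL M2): stack=[16] mem=[0,0,16,0]
After op 4 (push 19): stack=[16,19] mem=[0,0,16,0]
After op 5 (STO M1): stack=[16] mem=[0,19,16,0]
After op 6 (RCL M2): stack=[16,16] mem=[0,19,16,0]
After op 7 (push 10): stack=[16,16,10] mem=[0,19,16,0]
After op 8 (+): stack=[16,26] mem=[0,19,16,0]
After op 9 (*): stack=[416] mem=[0,19,16,0]
After op 10 (STO M1): stack=[empty] mem=[0,416,16,0]
After op 11 (push 8): stack=[8] mem=[0,416,16,0]
After op 12 (push 9): stack=[8,9] mem=[0,416,16,0]
After op 13 (RCL M1): stack=[8,9,416] mem=[0,416,16,0]
After op 14 (dup): stack=[8,9,416,416] mem=[0,416,16,0]
After op 15 (/): stack=[8,9,1] mem=[0,416,16,0]

Answer: 1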